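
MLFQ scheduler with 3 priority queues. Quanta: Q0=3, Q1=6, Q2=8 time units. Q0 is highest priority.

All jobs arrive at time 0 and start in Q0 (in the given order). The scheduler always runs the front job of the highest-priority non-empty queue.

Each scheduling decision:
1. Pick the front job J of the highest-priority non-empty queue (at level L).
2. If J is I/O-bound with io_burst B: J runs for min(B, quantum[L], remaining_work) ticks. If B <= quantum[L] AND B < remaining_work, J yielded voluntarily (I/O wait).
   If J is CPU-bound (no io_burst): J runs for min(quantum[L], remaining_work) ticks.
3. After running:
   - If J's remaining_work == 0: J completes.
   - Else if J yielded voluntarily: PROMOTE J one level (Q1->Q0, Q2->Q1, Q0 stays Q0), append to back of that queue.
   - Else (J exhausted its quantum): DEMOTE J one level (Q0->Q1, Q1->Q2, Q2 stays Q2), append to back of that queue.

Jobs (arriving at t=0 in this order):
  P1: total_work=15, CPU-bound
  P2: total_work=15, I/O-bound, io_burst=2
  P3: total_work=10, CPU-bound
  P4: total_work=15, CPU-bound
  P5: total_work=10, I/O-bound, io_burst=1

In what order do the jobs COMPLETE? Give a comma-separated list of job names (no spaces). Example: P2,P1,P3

t=0-3: P1@Q0 runs 3, rem=12, quantum used, demote→Q1. Q0=[P2,P3,P4,P5] Q1=[P1] Q2=[]
t=3-5: P2@Q0 runs 2, rem=13, I/O yield, promote→Q0. Q0=[P3,P4,P5,P2] Q1=[P1] Q2=[]
t=5-8: P3@Q0 runs 3, rem=7, quantum used, demote→Q1. Q0=[P4,P5,P2] Q1=[P1,P3] Q2=[]
t=8-11: P4@Q0 runs 3, rem=12, quantum used, demote→Q1. Q0=[P5,P2] Q1=[P1,P3,P4] Q2=[]
t=11-12: P5@Q0 runs 1, rem=9, I/O yield, promote→Q0. Q0=[P2,P5] Q1=[P1,P3,P4] Q2=[]
t=12-14: P2@Q0 runs 2, rem=11, I/O yield, promote→Q0. Q0=[P5,P2] Q1=[P1,P3,P4] Q2=[]
t=14-15: P5@Q0 runs 1, rem=8, I/O yield, promote→Q0. Q0=[P2,P5] Q1=[P1,P3,P4] Q2=[]
t=15-17: P2@Q0 runs 2, rem=9, I/O yield, promote→Q0. Q0=[P5,P2] Q1=[P1,P3,P4] Q2=[]
t=17-18: P5@Q0 runs 1, rem=7, I/O yield, promote→Q0. Q0=[P2,P5] Q1=[P1,P3,P4] Q2=[]
t=18-20: P2@Q0 runs 2, rem=7, I/O yield, promote→Q0. Q0=[P5,P2] Q1=[P1,P3,P4] Q2=[]
t=20-21: P5@Q0 runs 1, rem=6, I/O yield, promote→Q0. Q0=[P2,P5] Q1=[P1,P3,P4] Q2=[]
t=21-23: P2@Q0 runs 2, rem=5, I/O yield, promote→Q0. Q0=[P5,P2] Q1=[P1,P3,P4] Q2=[]
t=23-24: P5@Q0 runs 1, rem=5, I/O yield, promote→Q0. Q0=[P2,P5] Q1=[P1,P3,P4] Q2=[]
t=24-26: P2@Q0 runs 2, rem=3, I/O yield, promote→Q0. Q0=[P5,P2] Q1=[P1,P3,P4] Q2=[]
t=26-27: P5@Q0 runs 1, rem=4, I/O yield, promote→Q0. Q0=[P2,P5] Q1=[P1,P3,P4] Q2=[]
t=27-29: P2@Q0 runs 2, rem=1, I/O yield, promote→Q0. Q0=[P5,P2] Q1=[P1,P3,P4] Q2=[]
t=29-30: P5@Q0 runs 1, rem=3, I/O yield, promote→Q0. Q0=[P2,P5] Q1=[P1,P3,P4] Q2=[]
t=30-31: P2@Q0 runs 1, rem=0, completes. Q0=[P5] Q1=[P1,P3,P4] Q2=[]
t=31-32: P5@Q0 runs 1, rem=2, I/O yield, promote→Q0. Q0=[P5] Q1=[P1,P3,P4] Q2=[]
t=32-33: P5@Q0 runs 1, rem=1, I/O yield, promote→Q0. Q0=[P5] Q1=[P1,P3,P4] Q2=[]
t=33-34: P5@Q0 runs 1, rem=0, completes. Q0=[] Q1=[P1,P3,P4] Q2=[]
t=34-40: P1@Q1 runs 6, rem=6, quantum used, demote→Q2. Q0=[] Q1=[P3,P4] Q2=[P1]
t=40-46: P3@Q1 runs 6, rem=1, quantum used, demote→Q2. Q0=[] Q1=[P4] Q2=[P1,P3]
t=46-52: P4@Q1 runs 6, rem=6, quantum used, demote→Q2. Q0=[] Q1=[] Q2=[P1,P3,P4]
t=52-58: P1@Q2 runs 6, rem=0, completes. Q0=[] Q1=[] Q2=[P3,P4]
t=58-59: P3@Q2 runs 1, rem=0, completes. Q0=[] Q1=[] Q2=[P4]
t=59-65: P4@Q2 runs 6, rem=0, completes. Q0=[] Q1=[] Q2=[]

Answer: P2,P5,P1,P3,P4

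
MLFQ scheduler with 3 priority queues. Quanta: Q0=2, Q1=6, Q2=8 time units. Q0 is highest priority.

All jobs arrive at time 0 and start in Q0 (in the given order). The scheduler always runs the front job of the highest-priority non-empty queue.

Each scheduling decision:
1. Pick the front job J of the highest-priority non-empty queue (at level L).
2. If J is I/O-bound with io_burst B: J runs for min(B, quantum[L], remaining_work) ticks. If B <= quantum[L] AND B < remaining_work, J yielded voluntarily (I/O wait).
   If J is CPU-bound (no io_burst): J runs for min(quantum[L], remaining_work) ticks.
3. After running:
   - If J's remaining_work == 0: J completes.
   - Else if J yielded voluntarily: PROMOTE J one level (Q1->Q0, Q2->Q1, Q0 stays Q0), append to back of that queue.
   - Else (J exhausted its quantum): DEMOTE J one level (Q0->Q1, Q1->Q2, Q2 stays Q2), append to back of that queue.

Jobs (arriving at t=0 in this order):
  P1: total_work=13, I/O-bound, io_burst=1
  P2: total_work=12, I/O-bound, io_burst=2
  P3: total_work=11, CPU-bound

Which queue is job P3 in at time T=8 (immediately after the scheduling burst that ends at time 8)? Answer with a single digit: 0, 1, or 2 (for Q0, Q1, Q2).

Answer: 1

Derivation:
t=0-1: P1@Q0 runs 1, rem=12, I/O yield, promote→Q0. Q0=[P2,P3,P1] Q1=[] Q2=[]
t=1-3: P2@Q0 runs 2, rem=10, I/O yield, promote→Q0. Q0=[P3,P1,P2] Q1=[] Q2=[]
t=3-5: P3@Q0 runs 2, rem=9, quantum used, demote→Q1. Q0=[P1,P2] Q1=[P3] Q2=[]
t=5-6: P1@Q0 runs 1, rem=11, I/O yield, promote→Q0. Q0=[P2,P1] Q1=[P3] Q2=[]
t=6-8: P2@Q0 runs 2, rem=8, I/O yield, promote→Q0. Q0=[P1,P2] Q1=[P3] Q2=[]
t=8-9: P1@Q0 runs 1, rem=10, I/O yield, promote→Q0. Q0=[P2,P1] Q1=[P3] Q2=[]
t=9-11: P2@Q0 runs 2, rem=6, I/O yield, promote→Q0. Q0=[P1,P2] Q1=[P3] Q2=[]
t=11-12: P1@Q0 runs 1, rem=9, I/O yield, promote→Q0. Q0=[P2,P1] Q1=[P3] Q2=[]
t=12-14: P2@Q0 runs 2, rem=4, I/O yield, promote→Q0. Q0=[P1,P2] Q1=[P3] Q2=[]
t=14-15: P1@Q0 runs 1, rem=8, I/O yield, promote→Q0. Q0=[P2,P1] Q1=[P3] Q2=[]
t=15-17: P2@Q0 runs 2, rem=2, I/O yield, promote→Q0. Q0=[P1,P2] Q1=[P3] Q2=[]
t=17-18: P1@Q0 runs 1, rem=7, I/O yield, promote→Q0. Q0=[P2,P1] Q1=[P3] Q2=[]
t=18-20: P2@Q0 runs 2, rem=0, completes. Q0=[P1] Q1=[P3] Q2=[]
t=20-21: P1@Q0 runs 1, rem=6, I/O yield, promote→Q0. Q0=[P1] Q1=[P3] Q2=[]
t=21-22: P1@Q0 runs 1, rem=5, I/O yield, promote→Q0. Q0=[P1] Q1=[P3] Q2=[]
t=22-23: P1@Q0 runs 1, rem=4, I/O yield, promote→Q0. Q0=[P1] Q1=[P3] Q2=[]
t=23-24: P1@Q0 runs 1, rem=3, I/O yield, promote→Q0. Q0=[P1] Q1=[P3] Q2=[]
t=24-25: P1@Q0 runs 1, rem=2, I/O yield, promote→Q0. Q0=[P1] Q1=[P3] Q2=[]
t=25-26: P1@Q0 runs 1, rem=1, I/O yield, promote→Q0. Q0=[P1] Q1=[P3] Q2=[]
t=26-27: P1@Q0 runs 1, rem=0, completes. Q0=[] Q1=[P3] Q2=[]
t=27-33: P3@Q1 runs 6, rem=3, quantum used, demote→Q2. Q0=[] Q1=[] Q2=[P3]
t=33-36: P3@Q2 runs 3, rem=0, completes. Q0=[] Q1=[] Q2=[]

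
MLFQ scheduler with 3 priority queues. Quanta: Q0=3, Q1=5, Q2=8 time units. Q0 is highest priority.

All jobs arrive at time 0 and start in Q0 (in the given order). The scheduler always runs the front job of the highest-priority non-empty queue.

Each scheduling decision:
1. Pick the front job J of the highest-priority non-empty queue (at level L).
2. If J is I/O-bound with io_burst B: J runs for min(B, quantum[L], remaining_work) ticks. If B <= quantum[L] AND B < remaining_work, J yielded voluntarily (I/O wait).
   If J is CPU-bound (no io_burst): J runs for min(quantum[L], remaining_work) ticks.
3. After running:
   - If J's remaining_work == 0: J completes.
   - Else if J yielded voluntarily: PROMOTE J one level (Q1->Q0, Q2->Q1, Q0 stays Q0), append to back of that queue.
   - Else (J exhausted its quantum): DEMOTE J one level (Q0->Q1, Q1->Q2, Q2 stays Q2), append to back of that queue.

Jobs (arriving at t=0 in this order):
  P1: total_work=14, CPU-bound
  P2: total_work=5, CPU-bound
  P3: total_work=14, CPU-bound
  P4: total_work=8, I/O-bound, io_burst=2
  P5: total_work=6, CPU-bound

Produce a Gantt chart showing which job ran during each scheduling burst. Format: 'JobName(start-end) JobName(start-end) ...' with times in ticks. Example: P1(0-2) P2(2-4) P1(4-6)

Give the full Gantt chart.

Answer: P1(0-3) P2(3-6) P3(6-9) P4(9-11) P5(11-14) P4(14-16) P4(16-18) P4(18-20) P1(20-25) P2(25-27) P3(27-32) P5(32-35) P1(35-41) P3(41-47)

Derivation:
t=0-3: P1@Q0 runs 3, rem=11, quantum used, demote→Q1. Q0=[P2,P3,P4,P5] Q1=[P1] Q2=[]
t=3-6: P2@Q0 runs 3, rem=2, quantum used, demote→Q1. Q0=[P3,P4,P5] Q1=[P1,P2] Q2=[]
t=6-9: P3@Q0 runs 3, rem=11, quantum used, demote→Q1. Q0=[P4,P5] Q1=[P1,P2,P3] Q2=[]
t=9-11: P4@Q0 runs 2, rem=6, I/O yield, promote→Q0. Q0=[P5,P4] Q1=[P1,P2,P3] Q2=[]
t=11-14: P5@Q0 runs 3, rem=3, quantum used, demote→Q1. Q0=[P4] Q1=[P1,P2,P3,P5] Q2=[]
t=14-16: P4@Q0 runs 2, rem=4, I/O yield, promote→Q0. Q0=[P4] Q1=[P1,P2,P3,P5] Q2=[]
t=16-18: P4@Q0 runs 2, rem=2, I/O yield, promote→Q0. Q0=[P4] Q1=[P1,P2,P3,P5] Q2=[]
t=18-20: P4@Q0 runs 2, rem=0, completes. Q0=[] Q1=[P1,P2,P3,P5] Q2=[]
t=20-25: P1@Q1 runs 5, rem=6, quantum used, demote→Q2. Q0=[] Q1=[P2,P3,P5] Q2=[P1]
t=25-27: P2@Q1 runs 2, rem=0, completes. Q0=[] Q1=[P3,P5] Q2=[P1]
t=27-32: P3@Q1 runs 5, rem=6, quantum used, demote→Q2. Q0=[] Q1=[P5] Q2=[P1,P3]
t=32-35: P5@Q1 runs 3, rem=0, completes. Q0=[] Q1=[] Q2=[P1,P3]
t=35-41: P1@Q2 runs 6, rem=0, completes. Q0=[] Q1=[] Q2=[P3]
t=41-47: P3@Q2 runs 6, rem=0, completes. Q0=[] Q1=[] Q2=[]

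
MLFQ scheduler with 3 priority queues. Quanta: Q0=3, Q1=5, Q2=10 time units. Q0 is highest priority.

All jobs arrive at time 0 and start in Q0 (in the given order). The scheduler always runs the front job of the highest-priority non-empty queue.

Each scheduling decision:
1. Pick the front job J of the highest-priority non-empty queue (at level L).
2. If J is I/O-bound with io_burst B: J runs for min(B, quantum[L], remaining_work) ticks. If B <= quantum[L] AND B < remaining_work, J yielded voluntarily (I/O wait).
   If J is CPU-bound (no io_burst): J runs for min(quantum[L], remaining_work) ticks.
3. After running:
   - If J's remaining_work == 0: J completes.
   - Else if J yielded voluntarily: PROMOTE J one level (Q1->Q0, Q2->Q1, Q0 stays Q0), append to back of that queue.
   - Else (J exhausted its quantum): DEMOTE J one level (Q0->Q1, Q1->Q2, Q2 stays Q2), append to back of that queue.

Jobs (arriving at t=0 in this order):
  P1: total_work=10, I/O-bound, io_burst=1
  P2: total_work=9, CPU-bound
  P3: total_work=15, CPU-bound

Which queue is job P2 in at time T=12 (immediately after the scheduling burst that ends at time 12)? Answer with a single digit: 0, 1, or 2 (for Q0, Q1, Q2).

Answer: 1

Derivation:
t=0-1: P1@Q0 runs 1, rem=9, I/O yield, promote→Q0. Q0=[P2,P3,P1] Q1=[] Q2=[]
t=1-4: P2@Q0 runs 3, rem=6, quantum used, demote→Q1. Q0=[P3,P1] Q1=[P2] Q2=[]
t=4-7: P3@Q0 runs 3, rem=12, quantum used, demote→Q1. Q0=[P1] Q1=[P2,P3] Q2=[]
t=7-8: P1@Q0 runs 1, rem=8, I/O yield, promote→Q0. Q0=[P1] Q1=[P2,P3] Q2=[]
t=8-9: P1@Q0 runs 1, rem=7, I/O yield, promote→Q0. Q0=[P1] Q1=[P2,P3] Q2=[]
t=9-10: P1@Q0 runs 1, rem=6, I/O yield, promote→Q0. Q0=[P1] Q1=[P2,P3] Q2=[]
t=10-11: P1@Q0 runs 1, rem=5, I/O yield, promote→Q0. Q0=[P1] Q1=[P2,P3] Q2=[]
t=11-12: P1@Q0 runs 1, rem=4, I/O yield, promote→Q0. Q0=[P1] Q1=[P2,P3] Q2=[]
t=12-13: P1@Q0 runs 1, rem=3, I/O yield, promote→Q0. Q0=[P1] Q1=[P2,P3] Q2=[]
t=13-14: P1@Q0 runs 1, rem=2, I/O yield, promote→Q0. Q0=[P1] Q1=[P2,P3] Q2=[]
t=14-15: P1@Q0 runs 1, rem=1, I/O yield, promote→Q0. Q0=[P1] Q1=[P2,P3] Q2=[]
t=15-16: P1@Q0 runs 1, rem=0, completes. Q0=[] Q1=[P2,P3] Q2=[]
t=16-21: P2@Q1 runs 5, rem=1, quantum used, demote→Q2. Q0=[] Q1=[P3] Q2=[P2]
t=21-26: P3@Q1 runs 5, rem=7, quantum used, demote→Q2. Q0=[] Q1=[] Q2=[P2,P3]
t=26-27: P2@Q2 runs 1, rem=0, completes. Q0=[] Q1=[] Q2=[P3]
t=27-34: P3@Q2 runs 7, rem=0, completes. Q0=[] Q1=[] Q2=[]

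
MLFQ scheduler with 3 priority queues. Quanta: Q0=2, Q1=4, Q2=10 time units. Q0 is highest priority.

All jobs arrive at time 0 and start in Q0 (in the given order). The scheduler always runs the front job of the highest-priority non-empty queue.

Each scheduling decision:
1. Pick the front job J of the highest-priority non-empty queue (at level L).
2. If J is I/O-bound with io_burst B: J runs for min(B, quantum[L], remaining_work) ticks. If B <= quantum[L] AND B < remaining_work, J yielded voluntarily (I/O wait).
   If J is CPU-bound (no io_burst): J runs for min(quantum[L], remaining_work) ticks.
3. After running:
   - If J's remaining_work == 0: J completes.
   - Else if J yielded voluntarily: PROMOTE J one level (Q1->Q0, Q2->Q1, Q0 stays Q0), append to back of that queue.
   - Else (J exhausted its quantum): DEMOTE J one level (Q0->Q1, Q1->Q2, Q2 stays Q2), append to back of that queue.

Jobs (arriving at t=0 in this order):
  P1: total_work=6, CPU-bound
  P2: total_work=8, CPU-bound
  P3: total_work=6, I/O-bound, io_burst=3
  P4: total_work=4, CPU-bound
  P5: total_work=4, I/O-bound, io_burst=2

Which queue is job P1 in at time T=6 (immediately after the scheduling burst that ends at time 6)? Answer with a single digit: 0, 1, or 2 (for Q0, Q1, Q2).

t=0-2: P1@Q0 runs 2, rem=4, quantum used, demote→Q1. Q0=[P2,P3,P4,P5] Q1=[P1] Q2=[]
t=2-4: P2@Q0 runs 2, rem=6, quantum used, demote→Q1. Q0=[P3,P4,P5] Q1=[P1,P2] Q2=[]
t=4-6: P3@Q0 runs 2, rem=4, quantum used, demote→Q1. Q0=[P4,P5] Q1=[P1,P2,P3] Q2=[]
t=6-8: P4@Q0 runs 2, rem=2, quantum used, demote→Q1. Q0=[P5] Q1=[P1,P2,P3,P4] Q2=[]
t=8-10: P5@Q0 runs 2, rem=2, I/O yield, promote→Q0. Q0=[P5] Q1=[P1,P2,P3,P4] Q2=[]
t=10-12: P5@Q0 runs 2, rem=0, completes. Q0=[] Q1=[P1,P2,P3,P4] Q2=[]
t=12-16: P1@Q1 runs 4, rem=0, completes. Q0=[] Q1=[P2,P3,P4] Q2=[]
t=16-20: P2@Q1 runs 4, rem=2, quantum used, demote→Q2. Q0=[] Q1=[P3,P4] Q2=[P2]
t=20-23: P3@Q1 runs 3, rem=1, I/O yield, promote→Q0. Q0=[P3] Q1=[P4] Q2=[P2]
t=23-24: P3@Q0 runs 1, rem=0, completes. Q0=[] Q1=[P4] Q2=[P2]
t=24-26: P4@Q1 runs 2, rem=0, completes. Q0=[] Q1=[] Q2=[P2]
t=26-28: P2@Q2 runs 2, rem=0, completes. Q0=[] Q1=[] Q2=[]

Answer: 1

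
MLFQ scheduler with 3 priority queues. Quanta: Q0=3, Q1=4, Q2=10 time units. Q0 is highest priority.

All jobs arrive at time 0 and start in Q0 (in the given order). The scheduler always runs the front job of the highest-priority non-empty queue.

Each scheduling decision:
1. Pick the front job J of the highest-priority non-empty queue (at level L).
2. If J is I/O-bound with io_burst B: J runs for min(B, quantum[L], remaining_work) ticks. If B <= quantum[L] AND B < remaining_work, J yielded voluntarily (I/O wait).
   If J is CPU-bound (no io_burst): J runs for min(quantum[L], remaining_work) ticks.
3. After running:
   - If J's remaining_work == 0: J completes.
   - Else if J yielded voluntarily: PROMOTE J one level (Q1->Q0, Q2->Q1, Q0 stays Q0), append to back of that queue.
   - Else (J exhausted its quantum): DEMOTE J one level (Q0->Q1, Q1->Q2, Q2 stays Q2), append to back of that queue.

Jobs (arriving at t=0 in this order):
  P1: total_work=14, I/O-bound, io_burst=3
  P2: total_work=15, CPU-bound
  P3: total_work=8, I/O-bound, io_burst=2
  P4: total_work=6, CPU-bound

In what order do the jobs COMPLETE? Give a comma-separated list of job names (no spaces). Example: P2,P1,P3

Answer: P3,P1,P4,P2

Derivation:
t=0-3: P1@Q0 runs 3, rem=11, I/O yield, promote→Q0. Q0=[P2,P3,P4,P1] Q1=[] Q2=[]
t=3-6: P2@Q0 runs 3, rem=12, quantum used, demote→Q1. Q0=[P3,P4,P1] Q1=[P2] Q2=[]
t=6-8: P3@Q0 runs 2, rem=6, I/O yield, promote→Q0. Q0=[P4,P1,P3] Q1=[P2] Q2=[]
t=8-11: P4@Q0 runs 3, rem=3, quantum used, demote→Q1. Q0=[P1,P3] Q1=[P2,P4] Q2=[]
t=11-14: P1@Q0 runs 3, rem=8, I/O yield, promote→Q0. Q0=[P3,P1] Q1=[P2,P4] Q2=[]
t=14-16: P3@Q0 runs 2, rem=4, I/O yield, promote→Q0. Q0=[P1,P3] Q1=[P2,P4] Q2=[]
t=16-19: P1@Q0 runs 3, rem=5, I/O yield, promote→Q0. Q0=[P3,P1] Q1=[P2,P4] Q2=[]
t=19-21: P3@Q0 runs 2, rem=2, I/O yield, promote→Q0. Q0=[P1,P3] Q1=[P2,P4] Q2=[]
t=21-24: P1@Q0 runs 3, rem=2, I/O yield, promote→Q0. Q0=[P3,P1] Q1=[P2,P4] Q2=[]
t=24-26: P3@Q0 runs 2, rem=0, completes. Q0=[P1] Q1=[P2,P4] Q2=[]
t=26-28: P1@Q0 runs 2, rem=0, completes. Q0=[] Q1=[P2,P4] Q2=[]
t=28-32: P2@Q1 runs 4, rem=8, quantum used, demote→Q2. Q0=[] Q1=[P4] Q2=[P2]
t=32-35: P4@Q1 runs 3, rem=0, completes. Q0=[] Q1=[] Q2=[P2]
t=35-43: P2@Q2 runs 8, rem=0, completes. Q0=[] Q1=[] Q2=[]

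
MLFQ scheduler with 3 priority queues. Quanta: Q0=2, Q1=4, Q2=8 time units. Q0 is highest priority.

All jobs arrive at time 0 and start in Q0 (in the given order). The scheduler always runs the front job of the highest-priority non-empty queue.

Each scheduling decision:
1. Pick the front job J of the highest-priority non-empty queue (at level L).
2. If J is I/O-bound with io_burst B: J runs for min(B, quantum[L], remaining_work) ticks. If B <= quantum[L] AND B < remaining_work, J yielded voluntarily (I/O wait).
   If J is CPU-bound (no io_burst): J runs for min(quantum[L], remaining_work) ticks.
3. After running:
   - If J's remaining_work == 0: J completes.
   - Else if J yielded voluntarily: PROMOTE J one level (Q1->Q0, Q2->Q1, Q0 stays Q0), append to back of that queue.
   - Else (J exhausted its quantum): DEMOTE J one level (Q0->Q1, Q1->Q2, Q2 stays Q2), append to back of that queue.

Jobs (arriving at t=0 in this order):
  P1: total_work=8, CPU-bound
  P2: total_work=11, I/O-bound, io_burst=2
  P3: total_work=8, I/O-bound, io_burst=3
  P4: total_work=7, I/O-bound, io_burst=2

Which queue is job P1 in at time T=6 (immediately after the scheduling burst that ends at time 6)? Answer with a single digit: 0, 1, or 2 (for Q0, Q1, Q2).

Answer: 1

Derivation:
t=0-2: P1@Q0 runs 2, rem=6, quantum used, demote→Q1. Q0=[P2,P3,P4] Q1=[P1] Q2=[]
t=2-4: P2@Q0 runs 2, rem=9, I/O yield, promote→Q0. Q0=[P3,P4,P2] Q1=[P1] Q2=[]
t=4-6: P3@Q0 runs 2, rem=6, quantum used, demote→Q1. Q0=[P4,P2] Q1=[P1,P3] Q2=[]
t=6-8: P4@Q0 runs 2, rem=5, I/O yield, promote→Q0. Q0=[P2,P4] Q1=[P1,P3] Q2=[]
t=8-10: P2@Q0 runs 2, rem=7, I/O yield, promote→Q0. Q0=[P4,P2] Q1=[P1,P3] Q2=[]
t=10-12: P4@Q0 runs 2, rem=3, I/O yield, promote→Q0. Q0=[P2,P4] Q1=[P1,P3] Q2=[]
t=12-14: P2@Q0 runs 2, rem=5, I/O yield, promote→Q0. Q0=[P4,P2] Q1=[P1,P3] Q2=[]
t=14-16: P4@Q0 runs 2, rem=1, I/O yield, promote→Q0. Q0=[P2,P4] Q1=[P1,P3] Q2=[]
t=16-18: P2@Q0 runs 2, rem=3, I/O yield, promote→Q0. Q0=[P4,P2] Q1=[P1,P3] Q2=[]
t=18-19: P4@Q0 runs 1, rem=0, completes. Q0=[P2] Q1=[P1,P3] Q2=[]
t=19-21: P2@Q0 runs 2, rem=1, I/O yield, promote→Q0. Q0=[P2] Q1=[P1,P3] Q2=[]
t=21-22: P2@Q0 runs 1, rem=0, completes. Q0=[] Q1=[P1,P3] Q2=[]
t=22-26: P1@Q1 runs 4, rem=2, quantum used, demote→Q2. Q0=[] Q1=[P3] Q2=[P1]
t=26-29: P3@Q1 runs 3, rem=3, I/O yield, promote→Q0. Q0=[P3] Q1=[] Q2=[P1]
t=29-31: P3@Q0 runs 2, rem=1, quantum used, demote→Q1. Q0=[] Q1=[P3] Q2=[P1]
t=31-32: P3@Q1 runs 1, rem=0, completes. Q0=[] Q1=[] Q2=[P1]
t=32-34: P1@Q2 runs 2, rem=0, completes. Q0=[] Q1=[] Q2=[]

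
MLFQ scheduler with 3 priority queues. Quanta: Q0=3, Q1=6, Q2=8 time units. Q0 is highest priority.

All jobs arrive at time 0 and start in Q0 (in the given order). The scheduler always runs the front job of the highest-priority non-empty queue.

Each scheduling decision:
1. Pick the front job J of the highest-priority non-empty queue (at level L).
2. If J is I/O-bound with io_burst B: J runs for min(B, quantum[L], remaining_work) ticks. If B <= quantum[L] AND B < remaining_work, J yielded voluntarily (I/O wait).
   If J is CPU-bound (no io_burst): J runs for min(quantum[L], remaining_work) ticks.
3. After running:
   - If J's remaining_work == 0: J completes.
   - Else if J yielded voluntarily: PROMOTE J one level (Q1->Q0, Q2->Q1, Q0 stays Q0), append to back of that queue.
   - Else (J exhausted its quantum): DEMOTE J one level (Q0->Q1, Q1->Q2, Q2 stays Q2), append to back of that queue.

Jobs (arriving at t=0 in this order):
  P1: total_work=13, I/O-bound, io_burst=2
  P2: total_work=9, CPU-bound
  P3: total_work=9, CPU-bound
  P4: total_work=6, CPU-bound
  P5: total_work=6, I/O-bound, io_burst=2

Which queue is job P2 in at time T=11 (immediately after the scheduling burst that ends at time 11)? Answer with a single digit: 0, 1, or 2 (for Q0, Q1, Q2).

t=0-2: P1@Q0 runs 2, rem=11, I/O yield, promote→Q0. Q0=[P2,P3,P4,P5,P1] Q1=[] Q2=[]
t=2-5: P2@Q0 runs 3, rem=6, quantum used, demote→Q1. Q0=[P3,P4,P5,P1] Q1=[P2] Q2=[]
t=5-8: P3@Q0 runs 3, rem=6, quantum used, demote→Q1. Q0=[P4,P5,P1] Q1=[P2,P3] Q2=[]
t=8-11: P4@Q0 runs 3, rem=3, quantum used, demote→Q1. Q0=[P5,P1] Q1=[P2,P3,P4] Q2=[]
t=11-13: P5@Q0 runs 2, rem=4, I/O yield, promote→Q0. Q0=[P1,P5] Q1=[P2,P3,P4] Q2=[]
t=13-15: P1@Q0 runs 2, rem=9, I/O yield, promote→Q0. Q0=[P5,P1] Q1=[P2,P3,P4] Q2=[]
t=15-17: P5@Q0 runs 2, rem=2, I/O yield, promote→Q0. Q0=[P1,P5] Q1=[P2,P3,P4] Q2=[]
t=17-19: P1@Q0 runs 2, rem=7, I/O yield, promote→Q0. Q0=[P5,P1] Q1=[P2,P3,P4] Q2=[]
t=19-21: P5@Q0 runs 2, rem=0, completes. Q0=[P1] Q1=[P2,P3,P4] Q2=[]
t=21-23: P1@Q0 runs 2, rem=5, I/O yield, promote→Q0. Q0=[P1] Q1=[P2,P3,P4] Q2=[]
t=23-25: P1@Q0 runs 2, rem=3, I/O yield, promote→Q0. Q0=[P1] Q1=[P2,P3,P4] Q2=[]
t=25-27: P1@Q0 runs 2, rem=1, I/O yield, promote→Q0. Q0=[P1] Q1=[P2,P3,P4] Q2=[]
t=27-28: P1@Q0 runs 1, rem=0, completes. Q0=[] Q1=[P2,P3,P4] Q2=[]
t=28-34: P2@Q1 runs 6, rem=0, completes. Q0=[] Q1=[P3,P4] Q2=[]
t=34-40: P3@Q1 runs 6, rem=0, completes. Q0=[] Q1=[P4] Q2=[]
t=40-43: P4@Q1 runs 3, rem=0, completes. Q0=[] Q1=[] Q2=[]

Answer: 1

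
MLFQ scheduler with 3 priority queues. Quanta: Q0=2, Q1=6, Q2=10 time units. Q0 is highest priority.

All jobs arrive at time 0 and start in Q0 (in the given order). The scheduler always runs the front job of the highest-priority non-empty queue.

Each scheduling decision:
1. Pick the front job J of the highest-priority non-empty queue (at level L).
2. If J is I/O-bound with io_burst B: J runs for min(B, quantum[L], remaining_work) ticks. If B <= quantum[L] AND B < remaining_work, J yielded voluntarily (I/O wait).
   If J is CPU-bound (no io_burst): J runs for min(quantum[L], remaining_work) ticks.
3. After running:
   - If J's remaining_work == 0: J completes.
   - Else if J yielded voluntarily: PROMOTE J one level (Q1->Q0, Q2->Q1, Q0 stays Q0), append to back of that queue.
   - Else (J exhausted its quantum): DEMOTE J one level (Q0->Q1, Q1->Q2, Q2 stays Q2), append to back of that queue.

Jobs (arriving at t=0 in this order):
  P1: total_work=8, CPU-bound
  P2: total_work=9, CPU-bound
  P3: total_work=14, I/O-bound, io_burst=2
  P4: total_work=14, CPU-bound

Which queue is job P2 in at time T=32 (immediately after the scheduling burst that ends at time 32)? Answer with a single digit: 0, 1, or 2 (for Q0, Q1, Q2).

t=0-2: P1@Q0 runs 2, rem=6, quantum used, demote→Q1. Q0=[P2,P3,P4] Q1=[P1] Q2=[]
t=2-4: P2@Q0 runs 2, rem=7, quantum used, demote→Q1. Q0=[P3,P4] Q1=[P1,P2] Q2=[]
t=4-6: P3@Q0 runs 2, rem=12, I/O yield, promote→Q0. Q0=[P4,P3] Q1=[P1,P2] Q2=[]
t=6-8: P4@Q0 runs 2, rem=12, quantum used, demote→Q1. Q0=[P3] Q1=[P1,P2,P4] Q2=[]
t=8-10: P3@Q0 runs 2, rem=10, I/O yield, promote→Q0. Q0=[P3] Q1=[P1,P2,P4] Q2=[]
t=10-12: P3@Q0 runs 2, rem=8, I/O yield, promote→Q0. Q0=[P3] Q1=[P1,P2,P4] Q2=[]
t=12-14: P3@Q0 runs 2, rem=6, I/O yield, promote→Q0. Q0=[P3] Q1=[P1,P2,P4] Q2=[]
t=14-16: P3@Q0 runs 2, rem=4, I/O yield, promote→Q0. Q0=[P3] Q1=[P1,P2,P4] Q2=[]
t=16-18: P3@Q0 runs 2, rem=2, I/O yield, promote→Q0. Q0=[P3] Q1=[P1,P2,P4] Q2=[]
t=18-20: P3@Q0 runs 2, rem=0, completes. Q0=[] Q1=[P1,P2,P4] Q2=[]
t=20-26: P1@Q1 runs 6, rem=0, completes. Q0=[] Q1=[P2,P4] Q2=[]
t=26-32: P2@Q1 runs 6, rem=1, quantum used, demote→Q2. Q0=[] Q1=[P4] Q2=[P2]
t=32-38: P4@Q1 runs 6, rem=6, quantum used, demote→Q2. Q0=[] Q1=[] Q2=[P2,P4]
t=38-39: P2@Q2 runs 1, rem=0, completes. Q0=[] Q1=[] Q2=[P4]
t=39-45: P4@Q2 runs 6, rem=0, completes. Q0=[] Q1=[] Q2=[]

Answer: 2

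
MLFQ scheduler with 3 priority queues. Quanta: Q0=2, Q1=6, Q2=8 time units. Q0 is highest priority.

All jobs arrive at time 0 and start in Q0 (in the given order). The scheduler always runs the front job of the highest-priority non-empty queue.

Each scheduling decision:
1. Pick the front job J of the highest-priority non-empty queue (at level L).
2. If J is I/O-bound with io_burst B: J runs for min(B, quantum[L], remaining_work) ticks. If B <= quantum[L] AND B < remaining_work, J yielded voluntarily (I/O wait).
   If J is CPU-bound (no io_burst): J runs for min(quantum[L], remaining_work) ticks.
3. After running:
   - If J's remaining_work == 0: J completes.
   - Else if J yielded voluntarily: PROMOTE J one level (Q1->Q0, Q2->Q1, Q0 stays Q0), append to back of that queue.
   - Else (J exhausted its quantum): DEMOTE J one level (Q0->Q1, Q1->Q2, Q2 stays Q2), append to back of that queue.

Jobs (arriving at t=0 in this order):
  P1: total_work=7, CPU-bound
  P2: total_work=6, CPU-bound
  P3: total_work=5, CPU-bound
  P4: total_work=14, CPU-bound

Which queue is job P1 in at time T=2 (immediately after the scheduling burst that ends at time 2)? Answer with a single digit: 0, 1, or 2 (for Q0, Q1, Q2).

Answer: 1

Derivation:
t=0-2: P1@Q0 runs 2, rem=5, quantum used, demote→Q1. Q0=[P2,P3,P4] Q1=[P1] Q2=[]
t=2-4: P2@Q0 runs 2, rem=4, quantum used, demote→Q1. Q0=[P3,P4] Q1=[P1,P2] Q2=[]
t=4-6: P3@Q0 runs 2, rem=3, quantum used, demote→Q1. Q0=[P4] Q1=[P1,P2,P3] Q2=[]
t=6-8: P4@Q0 runs 2, rem=12, quantum used, demote→Q1. Q0=[] Q1=[P1,P2,P3,P4] Q2=[]
t=8-13: P1@Q1 runs 5, rem=0, completes. Q0=[] Q1=[P2,P3,P4] Q2=[]
t=13-17: P2@Q1 runs 4, rem=0, completes. Q0=[] Q1=[P3,P4] Q2=[]
t=17-20: P3@Q1 runs 3, rem=0, completes. Q0=[] Q1=[P4] Q2=[]
t=20-26: P4@Q1 runs 6, rem=6, quantum used, demote→Q2. Q0=[] Q1=[] Q2=[P4]
t=26-32: P4@Q2 runs 6, rem=0, completes. Q0=[] Q1=[] Q2=[]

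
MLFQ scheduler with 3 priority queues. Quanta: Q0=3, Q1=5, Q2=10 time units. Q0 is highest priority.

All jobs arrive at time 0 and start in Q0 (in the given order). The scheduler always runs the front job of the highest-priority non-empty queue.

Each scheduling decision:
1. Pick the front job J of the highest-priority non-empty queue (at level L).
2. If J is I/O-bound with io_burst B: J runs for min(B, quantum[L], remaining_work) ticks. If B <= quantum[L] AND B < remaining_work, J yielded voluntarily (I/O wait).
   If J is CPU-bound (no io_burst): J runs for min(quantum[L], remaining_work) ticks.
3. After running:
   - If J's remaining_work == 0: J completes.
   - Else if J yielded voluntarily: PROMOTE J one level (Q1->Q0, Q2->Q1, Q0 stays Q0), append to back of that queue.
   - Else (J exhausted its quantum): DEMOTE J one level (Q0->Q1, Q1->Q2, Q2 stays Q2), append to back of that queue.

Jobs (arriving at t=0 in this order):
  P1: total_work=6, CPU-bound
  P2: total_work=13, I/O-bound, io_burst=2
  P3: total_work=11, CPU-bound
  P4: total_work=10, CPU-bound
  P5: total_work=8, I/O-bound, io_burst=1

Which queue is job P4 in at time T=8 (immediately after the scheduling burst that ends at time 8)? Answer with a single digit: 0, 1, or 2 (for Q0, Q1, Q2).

t=0-3: P1@Q0 runs 3, rem=3, quantum used, demote→Q1. Q0=[P2,P3,P4,P5] Q1=[P1] Q2=[]
t=3-5: P2@Q0 runs 2, rem=11, I/O yield, promote→Q0. Q0=[P3,P4,P5,P2] Q1=[P1] Q2=[]
t=5-8: P3@Q0 runs 3, rem=8, quantum used, demote→Q1. Q0=[P4,P5,P2] Q1=[P1,P3] Q2=[]
t=8-11: P4@Q0 runs 3, rem=7, quantum used, demote→Q1. Q0=[P5,P2] Q1=[P1,P3,P4] Q2=[]
t=11-12: P5@Q0 runs 1, rem=7, I/O yield, promote→Q0. Q0=[P2,P5] Q1=[P1,P3,P4] Q2=[]
t=12-14: P2@Q0 runs 2, rem=9, I/O yield, promote→Q0. Q0=[P5,P2] Q1=[P1,P3,P4] Q2=[]
t=14-15: P5@Q0 runs 1, rem=6, I/O yield, promote→Q0. Q0=[P2,P5] Q1=[P1,P3,P4] Q2=[]
t=15-17: P2@Q0 runs 2, rem=7, I/O yield, promote→Q0. Q0=[P5,P2] Q1=[P1,P3,P4] Q2=[]
t=17-18: P5@Q0 runs 1, rem=5, I/O yield, promote→Q0. Q0=[P2,P5] Q1=[P1,P3,P4] Q2=[]
t=18-20: P2@Q0 runs 2, rem=5, I/O yield, promote→Q0. Q0=[P5,P2] Q1=[P1,P3,P4] Q2=[]
t=20-21: P5@Q0 runs 1, rem=4, I/O yield, promote→Q0. Q0=[P2,P5] Q1=[P1,P3,P4] Q2=[]
t=21-23: P2@Q0 runs 2, rem=3, I/O yield, promote→Q0. Q0=[P5,P2] Q1=[P1,P3,P4] Q2=[]
t=23-24: P5@Q0 runs 1, rem=3, I/O yield, promote→Q0. Q0=[P2,P5] Q1=[P1,P3,P4] Q2=[]
t=24-26: P2@Q0 runs 2, rem=1, I/O yield, promote→Q0. Q0=[P5,P2] Q1=[P1,P3,P4] Q2=[]
t=26-27: P5@Q0 runs 1, rem=2, I/O yield, promote→Q0. Q0=[P2,P5] Q1=[P1,P3,P4] Q2=[]
t=27-28: P2@Q0 runs 1, rem=0, completes. Q0=[P5] Q1=[P1,P3,P4] Q2=[]
t=28-29: P5@Q0 runs 1, rem=1, I/O yield, promote→Q0. Q0=[P5] Q1=[P1,P3,P4] Q2=[]
t=29-30: P5@Q0 runs 1, rem=0, completes. Q0=[] Q1=[P1,P3,P4] Q2=[]
t=30-33: P1@Q1 runs 3, rem=0, completes. Q0=[] Q1=[P3,P4] Q2=[]
t=33-38: P3@Q1 runs 5, rem=3, quantum used, demote→Q2. Q0=[] Q1=[P4] Q2=[P3]
t=38-43: P4@Q1 runs 5, rem=2, quantum used, demote→Q2. Q0=[] Q1=[] Q2=[P3,P4]
t=43-46: P3@Q2 runs 3, rem=0, completes. Q0=[] Q1=[] Q2=[P4]
t=46-48: P4@Q2 runs 2, rem=0, completes. Q0=[] Q1=[] Q2=[]

Answer: 0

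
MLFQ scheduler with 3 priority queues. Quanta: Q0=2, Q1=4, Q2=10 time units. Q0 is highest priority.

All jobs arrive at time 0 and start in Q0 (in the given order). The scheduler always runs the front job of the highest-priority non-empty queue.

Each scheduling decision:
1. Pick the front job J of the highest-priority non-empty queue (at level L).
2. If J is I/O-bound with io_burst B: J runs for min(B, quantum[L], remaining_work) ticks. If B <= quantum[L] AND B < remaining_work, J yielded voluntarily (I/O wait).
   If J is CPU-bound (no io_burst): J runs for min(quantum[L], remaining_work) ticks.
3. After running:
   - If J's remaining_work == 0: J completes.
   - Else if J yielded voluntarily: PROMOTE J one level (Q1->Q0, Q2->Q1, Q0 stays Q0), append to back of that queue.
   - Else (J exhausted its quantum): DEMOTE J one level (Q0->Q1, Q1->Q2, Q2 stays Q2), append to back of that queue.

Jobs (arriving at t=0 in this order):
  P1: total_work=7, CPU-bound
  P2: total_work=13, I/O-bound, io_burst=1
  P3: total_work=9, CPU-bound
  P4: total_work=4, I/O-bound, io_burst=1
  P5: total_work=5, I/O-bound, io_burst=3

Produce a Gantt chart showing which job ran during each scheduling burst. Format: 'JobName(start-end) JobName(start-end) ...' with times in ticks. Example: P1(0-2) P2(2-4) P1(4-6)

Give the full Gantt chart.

t=0-2: P1@Q0 runs 2, rem=5, quantum used, demote→Q1. Q0=[P2,P3,P4,P5] Q1=[P1] Q2=[]
t=2-3: P2@Q0 runs 1, rem=12, I/O yield, promote→Q0. Q0=[P3,P4,P5,P2] Q1=[P1] Q2=[]
t=3-5: P3@Q0 runs 2, rem=7, quantum used, demote→Q1. Q0=[P4,P5,P2] Q1=[P1,P3] Q2=[]
t=5-6: P4@Q0 runs 1, rem=3, I/O yield, promote→Q0. Q0=[P5,P2,P4] Q1=[P1,P3] Q2=[]
t=6-8: P5@Q0 runs 2, rem=3, quantum used, demote→Q1. Q0=[P2,P4] Q1=[P1,P3,P5] Q2=[]
t=8-9: P2@Q0 runs 1, rem=11, I/O yield, promote→Q0. Q0=[P4,P2] Q1=[P1,P3,P5] Q2=[]
t=9-10: P4@Q0 runs 1, rem=2, I/O yield, promote→Q0. Q0=[P2,P4] Q1=[P1,P3,P5] Q2=[]
t=10-11: P2@Q0 runs 1, rem=10, I/O yield, promote→Q0. Q0=[P4,P2] Q1=[P1,P3,P5] Q2=[]
t=11-12: P4@Q0 runs 1, rem=1, I/O yield, promote→Q0. Q0=[P2,P4] Q1=[P1,P3,P5] Q2=[]
t=12-13: P2@Q0 runs 1, rem=9, I/O yield, promote→Q0. Q0=[P4,P2] Q1=[P1,P3,P5] Q2=[]
t=13-14: P4@Q0 runs 1, rem=0, completes. Q0=[P2] Q1=[P1,P3,P5] Q2=[]
t=14-15: P2@Q0 runs 1, rem=8, I/O yield, promote→Q0. Q0=[P2] Q1=[P1,P3,P5] Q2=[]
t=15-16: P2@Q0 runs 1, rem=7, I/O yield, promote→Q0. Q0=[P2] Q1=[P1,P3,P5] Q2=[]
t=16-17: P2@Q0 runs 1, rem=6, I/O yield, promote→Q0. Q0=[P2] Q1=[P1,P3,P5] Q2=[]
t=17-18: P2@Q0 runs 1, rem=5, I/O yield, promote→Q0. Q0=[P2] Q1=[P1,P3,P5] Q2=[]
t=18-19: P2@Q0 runs 1, rem=4, I/O yield, promote→Q0. Q0=[P2] Q1=[P1,P3,P5] Q2=[]
t=19-20: P2@Q0 runs 1, rem=3, I/O yield, promote→Q0. Q0=[P2] Q1=[P1,P3,P5] Q2=[]
t=20-21: P2@Q0 runs 1, rem=2, I/O yield, promote→Q0. Q0=[P2] Q1=[P1,P3,P5] Q2=[]
t=21-22: P2@Q0 runs 1, rem=1, I/O yield, promote→Q0. Q0=[P2] Q1=[P1,P3,P5] Q2=[]
t=22-23: P2@Q0 runs 1, rem=0, completes. Q0=[] Q1=[P1,P3,P5] Q2=[]
t=23-27: P1@Q1 runs 4, rem=1, quantum used, demote→Q2. Q0=[] Q1=[P3,P5] Q2=[P1]
t=27-31: P3@Q1 runs 4, rem=3, quantum used, demote→Q2. Q0=[] Q1=[P5] Q2=[P1,P3]
t=31-34: P5@Q1 runs 3, rem=0, completes. Q0=[] Q1=[] Q2=[P1,P3]
t=34-35: P1@Q2 runs 1, rem=0, completes. Q0=[] Q1=[] Q2=[P3]
t=35-38: P3@Q2 runs 3, rem=0, completes. Q0=[] Q1=[] Q2=[]

Answer: P1(0-2) P2(2-3) P3(3-5) P4(5-6) P5(6-8) P2(8-9) P4(9-10) P2(10-11) P4(11-12) P2(12-13) P4(13-14) P2(14-15) P2(15-16) P2(16-17) P2(17-18) P2(18-19) P2(19-20) P2(20-21) P2(21-22) P2(22-23) P1(23-27) P3(27-31) P5(31-34) P1(34-35) P3(35-38)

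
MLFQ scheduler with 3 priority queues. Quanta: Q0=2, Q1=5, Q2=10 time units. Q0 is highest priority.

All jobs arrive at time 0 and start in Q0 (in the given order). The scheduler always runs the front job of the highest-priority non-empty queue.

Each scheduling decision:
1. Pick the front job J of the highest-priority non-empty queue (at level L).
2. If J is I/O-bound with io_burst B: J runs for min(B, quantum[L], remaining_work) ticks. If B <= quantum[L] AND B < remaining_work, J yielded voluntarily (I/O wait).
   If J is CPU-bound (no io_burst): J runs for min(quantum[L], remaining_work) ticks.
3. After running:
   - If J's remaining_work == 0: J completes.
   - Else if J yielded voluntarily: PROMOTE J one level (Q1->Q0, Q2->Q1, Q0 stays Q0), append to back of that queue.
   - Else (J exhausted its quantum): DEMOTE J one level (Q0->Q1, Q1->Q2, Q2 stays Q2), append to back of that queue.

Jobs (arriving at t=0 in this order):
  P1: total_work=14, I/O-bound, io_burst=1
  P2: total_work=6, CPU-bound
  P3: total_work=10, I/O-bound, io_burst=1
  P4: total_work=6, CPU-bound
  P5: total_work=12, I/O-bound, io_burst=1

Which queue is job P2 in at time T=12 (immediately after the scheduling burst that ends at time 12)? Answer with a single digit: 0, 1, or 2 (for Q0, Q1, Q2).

t=0-1: P1@Q0 runs 1, rem=13, I/O yield, promote→Q0. Q0=[P2,P3,P4,P5,P1] Q1=[] Q2=[]
t=1-3: P2@Q0 runs 2, rem=4, quantum used, demote→Q1. Q0=[P3,P4,P5,P1] Q1=[P2] Q2=[]
t=3-4: P3@Q0 runs 1, rem=9, I/O yield, promote→Q0. Q0=[P4,P5,P1,P3] Q1=[P2] Q2=[]
t=4-6: P4@Q0 runs 2, rem=4, quantum used, demote→Q1. Q0=[P5,P1,P3] Q1=[P2,P4] Q2=[]
t=6-7: P5@Q0 runs 1, rem=11, I/O yield, promote→Q0. Q0=[P1,P3,P5] Q1=[P2,P4] Q2=[]
t=7-8: P1@Q0 runs 1, rem=12, I/O yield, promote→Q0. Q0=[P3,P5,P1] Q1=[P2,P4] Q2=[]
t=8-9: P3@Q0 runs 1, rem=8, I/O yield, promote→Q0. Q0=[P5,P1,P3] Q1=[P2,P4] Q2=[]
t=9-10: P5@Q0 runs 1, rem=10, I/O yield, promote→Q0. Q0=[P1,P3,P5] Q1=[P2,P4] Q2=[]
t=10-11: P1@Q0 runs 1, rem=11, I/O yield, promote→Q0. Q0=[P3,P5,P1] Q1=[P2,P4] Q2=[]
t=11-12: P3@Q0 runs 1, rem=7, I/O yield, promote→Q0. Q0=[P5,P1,P3] Q1=[P2,P4] Q2=[]
t=12-13: P5@Q0 runs 1, rem=9, I/O yield, promote→Q0. Q0=[P1,P3,P5] Q1=[P2,P4] Q2=[]
t=13-14: P1@Q0 runs 1, rem=10, I/O yield, promote→Q0. Q0=[P3,P5,P1] Q1=[P2,P4] Q2=[]
t=14-15: P3@Q0 runs 1, rem=6, I/O yield, promote→Q0. Q0=[P5,P1,P3] Q1=[P2,P4] Q2=[]
t=15-16: P5@Q0 runs 1, rem=8, I/O yield, promote→Q0. Q0=[P1,P3,P5] Q1=[P2,P4] Q2=[]
t=16-17: P1@Q0 runs 1, rem=9, I/O yield, promote→Q0. Q0=[P3,P5,P1] Q1=[P2,P4] Q2=[]
t=17-18: P3@Q0 runs 1, rem=5, I/O yield, promote→Q0. Q0=[P5,P1,P3] Q1=[P2,P4] Q2=[]
t=18-19: P5@Q0 runs 1, rem=7, I/O yield, promote→Q0. Q0=[P1,P3,P5] Q1=[P2,P4] Q2=[]
t=19-20: P1@Q0 runs 1, rem=8, I/O yield, promote→Q0. Q0=[P3,P5,P1] Q1=[P2,P4] Q2=[]
t=20-21: P3@Q0 runs 1, rem=4, I/O yield, promote→Q0. Q0=[P5,P1,P3] Q1=[P2,P4] Q2=[]
t=21-22: P5@Q0 runs 1, rem=6, I/O yield, promote→Q0. Q0=[P1,P3,P5] Q1=[P2,P4] Q2=[]
t=22-23: P1@Q0 runs 1, rem=7, I/O yield, promote→Q0. Q0=[P3,P5,P1] Q1=[P2,P4] Q2=[]
t=23-24: P3@Q0 runs 1, rem=3, I/O yield, promote→Q0. Q0=[P5,P1,P3] Q1=[P2,P4] Q2=[]
t=24-25: P5@Q0 runs 1, rem=5, I/O yield, promote→Q0. Q0=[P1,P3,P5] Q1=[P2,P4] Q2=[]
t=25-26: P1@Q0 runs 1, rem=6, I/O yield, promote→Q0. Q0=[P3,P5,P1] Q1=[P2,P4] Q2=[]
t=26-27: P3@Q0 runs 1, rem=2, I/O yield, promote→Q0. Q0=[P5,P1,P3] Q1=[P2,P4] Q2=[]
t=27-28: P5@Q0 runs 1, rem=4, I/O yield, promote→Q0. Q0=[P1,P3,P5] Q1=[P2,P4] Q2=[]
t=28-29: P1@Q0 runs 1, rem=5, I/O yield, promote→Q0. Q0=[P3,P5,P1] Q1=[P2,P4] Q2=[]
t=29-30: P3@Q0 runs 1, rem=1, I/O yield, promote→Q0. Q0=[P5,P1,P3] Q1=[P2,P4] Q2=[]
t=30-31: P5@Q0 runs 1, rem=3, I/O yield, promote→Q0. Q0=[P1,P3,P5] Q1=[P2,P4] Q2=[]
t=31-32: P1@Q0 runs 1, rem=4, I/O yield, promote→Q0. Q0=[P3,P5,P1] Q1=[P2,P4] Q2=[]
t=32-33: P3@Q0 runs 1, rem=0, completes. Q0=[P5,P1] Q1=[P2,P4] Q2=[]
t=33-34: P5@Q0 runs 1, rem=2, I/O yield, promote→Q0. Q0=[P1,P5] Q1=[P2,P4] Q2=[]
t=34-35: P1@Q0 runs 1, rem=3, I/O yield, promote→Q0. Q0=[P5,P1] Q1=[P2,P4] Q2=[]
t=35-36: P5@Q0 runs 1, rem=1, I/O yield, promote→Q0. Q0=[P1,P5] Q1=[P2,P4] Q2=[]
t=36-37: P1@Q0 runs 1, rem=2, I/O yield, promote→Q0. Q0=[P5,P1] Q1=[P2,P4] Q2=[]
t=37-38: P5@Q0 runs 1, rem=0, completes. Q0=[P1] Q1=[P2,P4] Q2=[]
t=38-39: P1@Q0 runs 1, rem=1, I/O yield, promote→Q0. Q0=[P1] Q1=[P2,P4] Q2=[]
t=39-40: P1@Q0 runs 1, rem=0, completes. Q0=[] Q1=[P2,P4] Q2=[]
t=40-44: P2@Q1 runs 4, rem=0, completes. Q0=[] Q1=[P4] Q2=[]
t=44-48: P4@Q1 runs 4, rem=0, completes. Q0=[] Q1=[] Q2=[]

Answer: 1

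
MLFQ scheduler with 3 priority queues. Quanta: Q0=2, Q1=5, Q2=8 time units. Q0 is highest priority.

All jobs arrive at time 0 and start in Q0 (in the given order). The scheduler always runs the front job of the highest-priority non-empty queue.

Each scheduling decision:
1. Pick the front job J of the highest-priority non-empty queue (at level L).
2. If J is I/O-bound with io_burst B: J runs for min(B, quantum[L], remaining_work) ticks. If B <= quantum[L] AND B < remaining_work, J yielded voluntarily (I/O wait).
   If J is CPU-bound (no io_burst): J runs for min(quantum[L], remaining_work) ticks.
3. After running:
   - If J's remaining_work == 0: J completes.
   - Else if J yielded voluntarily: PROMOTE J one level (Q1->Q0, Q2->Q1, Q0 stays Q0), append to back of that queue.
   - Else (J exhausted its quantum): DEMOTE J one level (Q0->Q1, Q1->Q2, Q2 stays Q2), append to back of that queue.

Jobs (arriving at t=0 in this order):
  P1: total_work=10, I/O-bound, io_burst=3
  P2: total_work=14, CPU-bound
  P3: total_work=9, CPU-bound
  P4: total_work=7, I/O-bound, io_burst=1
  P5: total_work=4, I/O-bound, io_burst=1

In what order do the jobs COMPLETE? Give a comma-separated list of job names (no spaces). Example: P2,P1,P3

t=0-2: P1@Q0 runs 2, rem=8, quantum used, demote→Q1. Q0=[P2,P3,P4,P5] Q1=[P1] Q2=[]
t=2-4: P2@Q0 runs 2, rem=12, quantum used, demote→Q1. Q0=[P3,P4,P5] Q1=[P1,P2] Q2=[]
t=4-6: P3@Q0 runs 2, rem=7, quantum used, demote→Q1. Q0=[P4,P5] Q1=[P1,P2,P3] Q2=[]
t=6-7: P4@Q0 runs 1, rem=6, I/O yield, promote→Q0. Q0=[P5,P4] Q1=[P1,P2,P3] Q2=[]
t=7-8: P5@Q0 runs 1, rem=3, I/O yield, promote→Q0. Q0=[P4,P5] Q1=[P1,P2,P3] Q2=[]
t=8-9: P4@Q0 runs 1, rem=5, I/O yield, promote→Q0. Q0=[P5,P4] Q1=[P1,P2,P3] Q2=[]
t=9-10: P5@Q0 runs 1, rem=2, I/O yield, promote→Q0. Q0=[P4,P5] Q1=[P1,P2,P3] Q2=[]
t=10-11: P4@Q0 runs 1, rem=4, I/O yield, promote→Q0. Q0=[P5,P4] Q1=[P1,P2,P3] Q2=[]
t=11-12: P5@Q0 runs 1, rem=1, I/O yield, promote→Q0. Q0=[P4,P5] Q1=[P1,P2,P3] Q2=[]
t=12-13: P4@Q0 runs 1, rem=3, I/O yield, promote→Q0. Q0=[P5,P4] Q1=[P1,P2,P3] Q2=[]
t=13-14: P5@Q0 runs 1, rem=0, completes. Q0=[P4] Q1=[P1,P2,P3] Q2=[]
t=14-15: P4@Q0 runs 1, rem=2, I/O yield, promote→Q0. Q0=[P4] Q1=[P1,P2,P3] Q2=[]
t=15-16: P4@Q0 runs 1, rem=1, I/O yield, promote→Q0. Q0=[P4] Q1=[P1,P2,P3] Q2=[]
t=16-17: P4@Q0 runs 1, rem=0, completes. Q0=[] Q1=[P1,P2,P3] Q2=[]
t=17-20: P1@Q1 runs 3, rem=5, I/O yield, promote→Q0. Q0=[P1] Q1=[P2,P3] Q2=[]
t=20-22: P1@Q0 runs 2, rem=3, quantum used, demote→Q1. Q0=[] Q1=[P2,P3,P1] Q2=[]
t=22-27: P2@Q1 runs 5, rem=7, quantum used, demote→Q2. Q0=[] Q1=[P3,P1] Q2=[P2]
t=27-32: P3@Q1 runs 5, rem=2, quantum used, demote→Q2. Q0=[] Q1=[P1] Q2=[P2,P3]
t=32-35: P1@Q1 runs 3, rem=0, completes. Q0=[] Q1=[] Q2=[P2,P3]
t=35-42: P2@Q2 runs 7, rem=0, completes. Q0=[] Q1=[] Q2=[P3]
t=42-44: P3@Q2 runs 2, rem=0, completes. Q0=[] Q1=[] Q2=[]

Answer: P5,P4,P1,P2,P3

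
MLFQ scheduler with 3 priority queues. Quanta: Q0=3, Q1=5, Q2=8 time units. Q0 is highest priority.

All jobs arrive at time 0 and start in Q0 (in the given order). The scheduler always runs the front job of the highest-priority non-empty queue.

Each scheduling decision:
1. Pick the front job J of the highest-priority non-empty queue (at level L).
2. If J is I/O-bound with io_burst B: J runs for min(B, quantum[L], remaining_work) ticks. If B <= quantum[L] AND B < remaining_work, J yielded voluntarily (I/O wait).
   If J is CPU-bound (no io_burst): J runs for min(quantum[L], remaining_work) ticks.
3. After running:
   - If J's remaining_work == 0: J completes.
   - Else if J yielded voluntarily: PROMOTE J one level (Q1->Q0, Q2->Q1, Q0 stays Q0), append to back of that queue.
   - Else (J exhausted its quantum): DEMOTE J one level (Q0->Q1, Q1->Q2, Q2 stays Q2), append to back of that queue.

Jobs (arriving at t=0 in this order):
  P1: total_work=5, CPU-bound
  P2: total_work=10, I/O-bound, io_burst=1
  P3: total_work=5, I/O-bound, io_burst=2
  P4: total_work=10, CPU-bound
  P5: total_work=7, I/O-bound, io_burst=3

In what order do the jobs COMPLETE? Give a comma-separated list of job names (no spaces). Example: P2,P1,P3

t=0-3: P1@Q0 runs 3, rem=2, quantum used, demote→Q1. Q0=[P2,P3,P4,P5] Q1=[P1] Q2=[]
t=3-4: P2@Q0 runs 1, rem=9, I/O yield, promote→Q0. Q0=[P3,P4,P5,P2] Q1=[P1] Q2=[]
t=4-6: P3@Q0 runs 2, rem=3, I/O yield, promote→Q0. Q0=[P4,P5,P2,P3] Q1=[P1] Q2=[]
t=6-9: P4@Q0 runs 3, rem=7, quantum used, demote→Q1. Q0=[P5,P2,P3] Q1=[P1,P4] Q2=[]
t=9-12: P5@Q0 runs 3, rem=4, I/O yield, promote→Q0. Q0=[P2,P3,P5] Q1=[P1,P4] Q2=[]
t=12-13: P2@Q0 runs 1, rem=8, I/O yield, promote→Q0. Q0=[P3,P5,P2] Q1=[P1,P4] Q2=[]
t=13-15: P3@Q0 runs 2, rem=1, I/O yield, promote→Q0. Q0=[P5,P2,P3] Q1=[P1,P4] Q2=[]
t=15-18: P5@Q0 runs 3, rem=1, I/O yield, promote→Q0. Q0=[P2,P3,P5] Q1=[P1,P4] Q2=[]
t=18-19: P2@Q0 runs 1, rem=7, I/O yield, promote→Q0. Q0=[P3,P5,P2] Q1=[P1,P4] Q2=[]
t=19-20: P3@Q0 runs 1, rem=0, completes. Q0=[P5,P2] Q1=[P1,P4] Q2=[]
t=20-21: P5@Q0 runs 1, rem=0, completes. Q0=[P2] Q1=[P1,P4] Q2=[]
t=21-22: P2@Q0 runs 1, rem=6, I/O yield, promote→Q0. Q0=[P2] Q1=[P1,P4] Q2=[]
t=22-23: P2@Q0 runs 1, rem=5, I/O yield, promote→Q0. Q0=[P2] Q1=[P1,P4] Q2=[]
t=23-24: P2@Q0 runs 1, rem=4, I/O yield, promote→Q0. Q0=[P2] Q1=[P1,P4] Q2=[]
t=24-25: P2@Q0 runs 1, rem=3, I/O yield, promote→Q0. Q0=[P2] Q1=[P1,P4] Q2=[]
t=25-26: P2@Q0 runs 1, rem=2, I/O yield, promote→Q0. Q0=[P2] Q1=[P1,P4] Q2=[]
t=26-27: P2@Q0 runs 1, rem=1, I/O yield, promote→Q0. Q0=[P2] Q1=[P1,P4] Q2=[]
t=27-28: P2@Q0 runs 1, rem=0, completes. Q0=[] Q1=[P1,P4] Q2=[]
t=28-30: P1@Q1 runs 2, rem=0, completes. Q0=[] Q1=[P4] Q2=[]
t=30-35: P4@Q1 runs 5, rem=2, quantum used, demote→Q2. Q0=[] Q1=[] Q2=[P4]
t=35-37: P4@Q2 runs 2, rem=0, completes. Q0=[] Q1=[] Q2=[]

Answer: P3,P5,P2,P1,P4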